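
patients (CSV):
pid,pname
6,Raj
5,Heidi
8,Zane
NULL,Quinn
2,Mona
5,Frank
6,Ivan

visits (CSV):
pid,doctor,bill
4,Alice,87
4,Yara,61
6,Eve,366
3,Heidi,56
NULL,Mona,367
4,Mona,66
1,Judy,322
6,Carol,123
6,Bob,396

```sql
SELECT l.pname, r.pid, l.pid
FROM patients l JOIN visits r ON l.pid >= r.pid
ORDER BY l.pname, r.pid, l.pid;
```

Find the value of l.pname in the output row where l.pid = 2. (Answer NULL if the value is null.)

Mona

INNER JOIN keeps only pairs where the ON condition holds.
Matching on l.pid >= r.pid. A NULL in a compared column never satisfies the condition.
- pid=6: 8 matching r row(s), so 8 row(s) emitted.
- pid=5: 5 matching r row(s), so 5 row(s) emitted.
- pid=8: 8 matching r row(s), so 8 row(s) emitted.
- pid=NULL: no matching r row, dropped.
- pid=2: 1 matching r row(s), so 1 row(s) emitted.
- pid=5: 5 matching r row(s), so 5 row(s) emitted.
- pid=6: 8 matching r row(s), so 8 row(s) emitted.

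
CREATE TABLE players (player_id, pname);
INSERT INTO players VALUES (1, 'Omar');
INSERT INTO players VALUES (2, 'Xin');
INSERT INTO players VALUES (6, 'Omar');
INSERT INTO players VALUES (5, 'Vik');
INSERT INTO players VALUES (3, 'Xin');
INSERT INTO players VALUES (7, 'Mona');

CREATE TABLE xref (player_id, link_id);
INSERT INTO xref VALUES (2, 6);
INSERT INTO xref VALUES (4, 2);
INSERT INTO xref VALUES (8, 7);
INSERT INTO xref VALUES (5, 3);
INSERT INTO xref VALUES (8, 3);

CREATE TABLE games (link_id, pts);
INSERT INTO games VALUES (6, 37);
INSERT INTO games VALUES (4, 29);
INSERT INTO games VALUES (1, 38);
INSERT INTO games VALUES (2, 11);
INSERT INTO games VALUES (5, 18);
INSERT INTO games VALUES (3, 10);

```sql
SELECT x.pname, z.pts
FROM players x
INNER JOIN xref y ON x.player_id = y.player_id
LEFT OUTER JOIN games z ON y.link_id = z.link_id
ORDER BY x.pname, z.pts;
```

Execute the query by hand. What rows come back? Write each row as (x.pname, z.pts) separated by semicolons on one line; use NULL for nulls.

Step 1 — x INNER JOIN y on player_id → 2 row(s).
Then LEFT JOIN `games z` on link_id: each of those 2 rows is kept; rows whose y.link_id has no match in z get NULL for z's columns.

(Vik, 10); (Xin, 37)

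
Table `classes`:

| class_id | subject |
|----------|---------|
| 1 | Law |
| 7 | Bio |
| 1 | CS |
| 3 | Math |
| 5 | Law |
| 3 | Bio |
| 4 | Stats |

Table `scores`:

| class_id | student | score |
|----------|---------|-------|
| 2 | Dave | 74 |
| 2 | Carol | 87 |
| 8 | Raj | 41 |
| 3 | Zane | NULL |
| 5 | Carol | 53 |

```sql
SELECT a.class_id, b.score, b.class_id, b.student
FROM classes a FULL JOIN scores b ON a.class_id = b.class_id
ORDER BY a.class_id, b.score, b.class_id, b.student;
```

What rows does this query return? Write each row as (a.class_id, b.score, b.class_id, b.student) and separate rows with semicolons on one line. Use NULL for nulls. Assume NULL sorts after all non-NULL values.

(1, NULL, NULL, NULL); (1, NULL, NULL, NULL); (3, NULL, 3, Zane); (3, NULL, 3, Zane); (4, NULL, NULL, NULL); (5, 53, 5, Carol); (7, NULL, NULL, NULL); (NULL, 41, 8, Raj); (NULL, 74, 2, Dave); (NULL, 87, 2, Carol)

FULL OUTER JOIN keeps every row from both sides; unmatched rows get NULL for the other side's columns.
Matching on a.class_id = b.class_id.
- a (class_id=1) has no partner → padded with NULL.
- a (class_id=7) has no partner → padded with NULL.
- a (class_id=1) has no partner → padded with NULL.
- a (class_id=3) pairs with 1 row(s) of b.
- a (class_id=5) pairs with 1 row(s) of b.
- a (class_id=3) pairs with 1 row(s) of b.
- a (class_id=4) has no partner → padded with NULL.
- 3 row(s) from b found no a partner → padded with NULL.
After projecting and ordering:
a.class_id | b.score | b.class_id | b.student
1 | NULL | NULL | NULL
1 | NULL | NULL | NULL
3 | NULL | 3 | Zane
3 | NULL | 3 | Zane
4 | NULL | NULL | NULL
5 | 53 | 5 | Carol
7 | NULL | NULL | NULL
NULL | 41 | 8 | Raj
NULL | 74 | 2 | Dave
NULL | 87 | 2 | Carol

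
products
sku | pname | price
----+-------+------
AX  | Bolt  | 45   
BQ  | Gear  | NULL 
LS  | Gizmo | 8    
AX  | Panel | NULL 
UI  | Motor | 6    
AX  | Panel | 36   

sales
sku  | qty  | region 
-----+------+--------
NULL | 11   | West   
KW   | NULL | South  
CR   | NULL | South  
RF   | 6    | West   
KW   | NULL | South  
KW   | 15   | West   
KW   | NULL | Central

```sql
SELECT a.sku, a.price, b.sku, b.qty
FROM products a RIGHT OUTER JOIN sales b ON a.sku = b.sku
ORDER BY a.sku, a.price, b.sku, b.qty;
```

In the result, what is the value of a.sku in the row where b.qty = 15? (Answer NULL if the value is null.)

NULL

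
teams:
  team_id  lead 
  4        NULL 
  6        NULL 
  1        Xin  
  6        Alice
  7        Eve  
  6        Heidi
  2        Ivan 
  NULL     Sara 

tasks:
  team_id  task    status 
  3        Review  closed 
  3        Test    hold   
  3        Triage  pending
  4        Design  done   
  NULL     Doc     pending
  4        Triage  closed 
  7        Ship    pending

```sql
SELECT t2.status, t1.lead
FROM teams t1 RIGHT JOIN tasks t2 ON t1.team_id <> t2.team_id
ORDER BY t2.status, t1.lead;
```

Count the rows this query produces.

40

RIGHT JOIN keeps every row from `tasks`; unmatched rows get NULL for `teams`'s columns.
Matching on t1.team_id <> t2.team_id. A NULL in a compared column never satisfies the condition.
Matched pairs: 39; unmatched t2 rows kept: 1.
Total: 39 matched + 1 padded = 40 rows.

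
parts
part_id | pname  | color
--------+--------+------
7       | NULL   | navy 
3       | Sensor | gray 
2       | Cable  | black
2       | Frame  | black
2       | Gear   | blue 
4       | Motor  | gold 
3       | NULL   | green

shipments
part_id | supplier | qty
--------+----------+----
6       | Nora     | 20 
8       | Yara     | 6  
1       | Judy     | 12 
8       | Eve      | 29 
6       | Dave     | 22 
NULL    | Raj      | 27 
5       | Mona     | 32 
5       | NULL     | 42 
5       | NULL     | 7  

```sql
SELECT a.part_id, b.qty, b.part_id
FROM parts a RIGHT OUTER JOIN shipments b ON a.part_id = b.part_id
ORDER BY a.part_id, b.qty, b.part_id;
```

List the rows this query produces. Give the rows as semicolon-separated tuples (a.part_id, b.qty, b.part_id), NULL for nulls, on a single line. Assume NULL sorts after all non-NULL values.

(NULL, 6, 8); (NULL, 7, 5); (NULL, 12, 1); (NULL, 20, 6); (NULL, 22, 6); (NULL, 27, NULL); (NULL, 29, 8); (NULL, 32, 5); (NULL, 42, 5)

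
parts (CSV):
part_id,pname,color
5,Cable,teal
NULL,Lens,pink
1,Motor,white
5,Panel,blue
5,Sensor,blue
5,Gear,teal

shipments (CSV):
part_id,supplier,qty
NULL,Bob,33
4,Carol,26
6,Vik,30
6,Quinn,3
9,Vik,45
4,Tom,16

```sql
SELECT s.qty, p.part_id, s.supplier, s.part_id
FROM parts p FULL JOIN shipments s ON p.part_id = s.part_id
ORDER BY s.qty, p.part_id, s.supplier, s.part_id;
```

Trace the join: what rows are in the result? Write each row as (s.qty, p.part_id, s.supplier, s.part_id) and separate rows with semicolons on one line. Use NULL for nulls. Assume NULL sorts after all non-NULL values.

FULL OUTER JOIN keeps every row from both sides; unmatched rows get NULL for the other side's columns.
Matching on p.part_id = s.part_id. A NULL in a compared column never satisfies the condition.
- part_id=5: no s row matches, row kept with s columns NULL.
- part_id=NULL: no s row matches, row kept with s columns NULL.
- part_id=1: no s row matches, row kept with s columns NULL.
- part_id=5: no s row matches, row kept with s columns NULL.
- part_id=5: no s row matches, row kept with s columns NULL.
- part_id=5: no s row matches, row kept with s columns NULL.
- 6 s row(s) had no p match → kept, p columns NULL.

(3, NULL, Quinn, 6); (16, NULL, Tom, 4); (26, NULL, Carol, 4); (30, NULL, Vik, 6); (33, NULL, Bob, NULL); (45, NULL, Vik, 9); (NULL, 1, NULL, NULL); (NULL, 5, NULL, NULL); (NULL, 5, NULL, NULL); (NULL, 5, NULL, NULL); (NULL, 5, NULL, NULL); (NULL, NULL, NULL, NULL)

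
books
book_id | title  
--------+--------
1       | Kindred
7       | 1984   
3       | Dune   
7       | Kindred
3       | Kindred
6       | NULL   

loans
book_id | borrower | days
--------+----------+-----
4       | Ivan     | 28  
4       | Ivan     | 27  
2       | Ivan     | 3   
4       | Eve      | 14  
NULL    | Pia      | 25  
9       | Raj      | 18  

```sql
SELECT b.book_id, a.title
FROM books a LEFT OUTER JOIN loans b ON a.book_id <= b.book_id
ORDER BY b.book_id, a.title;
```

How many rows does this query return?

16

LEFT JOIN keeps every row from `books`; unmatched rows get NULL for `loans`'s columns.
Matching on a.book_id <= b.book_id. A NULL in a compared column never satisfies the condition.
Matched pairs: 16; unmatched a rows kept: 0.
Total: 16 rows.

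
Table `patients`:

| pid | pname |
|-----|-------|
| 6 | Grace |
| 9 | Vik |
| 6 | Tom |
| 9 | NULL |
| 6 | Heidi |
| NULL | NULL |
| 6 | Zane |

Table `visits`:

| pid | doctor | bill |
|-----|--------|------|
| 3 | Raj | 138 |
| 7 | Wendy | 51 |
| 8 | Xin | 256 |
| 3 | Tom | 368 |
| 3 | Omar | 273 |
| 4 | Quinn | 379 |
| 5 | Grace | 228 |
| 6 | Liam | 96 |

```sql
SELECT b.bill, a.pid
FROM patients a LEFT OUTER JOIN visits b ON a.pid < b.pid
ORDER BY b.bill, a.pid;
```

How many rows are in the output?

LEFT JOIN keeps every row from `patients`; unmatched rows get NULL for `visits`'s columns.
Matching on a.pid < b.pid. A NULL in a compared column never satisfies the condition.
- pid=6: 2 matching b row(s), so 2 row(s) emitted.
- pid=9: no b row matches, row kept with b columns NULL.
- pid=6: 2 matching b row(s), so 2 row(s) emitted.
- pid=9: no b row matches, row kept with b columns NULL.
- pid=6: 2 matching b row(s), so 2 row(s) emitted.
- pid=NULL: no b row matches, row kept with b columns NULL.
- pid=6: 2 matching b row(s), so 2 row(s) emitted.
Total: 8 matched + 3 padded = 11 rows.

11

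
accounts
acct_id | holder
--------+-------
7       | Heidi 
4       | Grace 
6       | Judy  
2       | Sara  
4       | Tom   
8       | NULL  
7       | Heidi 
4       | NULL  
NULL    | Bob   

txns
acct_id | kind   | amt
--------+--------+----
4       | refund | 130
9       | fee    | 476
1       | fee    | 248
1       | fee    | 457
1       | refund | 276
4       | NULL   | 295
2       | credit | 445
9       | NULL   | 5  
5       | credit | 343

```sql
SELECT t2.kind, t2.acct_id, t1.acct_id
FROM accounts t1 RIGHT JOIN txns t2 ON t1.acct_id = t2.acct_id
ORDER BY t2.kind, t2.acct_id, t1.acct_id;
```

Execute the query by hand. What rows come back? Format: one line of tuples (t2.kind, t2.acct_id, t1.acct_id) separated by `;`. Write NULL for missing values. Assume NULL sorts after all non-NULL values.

RIGHT JOIN keeps every row from `txns`; unmatched rows get NULL for `accounts`'s columns.
Matching on t1.acct_id = t2.acct_id. A NULL in a compared column never satisfies the condition.
- t1 (acct_id=7) has no partner in t2.
- t1 (acct_id=4) pairs with 2 row(s) of t2.
- t1 (acct_id=6) has no partner in t2.
- t1 (acct_id=2) pairs with 1 row(s) of t2.
- t1 (acct_id=4) pairs with 2 row(s) of t2.
- t1 (acct_id=8) has no partner in t2.
- t1 (acct_id=7) has no partner in t2.
- t1 (acct_id=4) pairs with 2 row(s) of t2.
- t1 (acct_id=NULL) has no partner in t2.
- 6 row(s) from t2 found no t1 partner → padded with NULL.

(credit, 2, 2); (credit, 5, NULL); (fee, 1, NULL); (fee, 1, NULL); (fee, 9, NULL); (refund, 1, NULL); (refund, 4, 4); (refund, 4, 4); (refund, 4, 4); (NULL, 4, 4); (NULL, 4, 4); (NULL, 4, 4); (NULL, 9, NULL)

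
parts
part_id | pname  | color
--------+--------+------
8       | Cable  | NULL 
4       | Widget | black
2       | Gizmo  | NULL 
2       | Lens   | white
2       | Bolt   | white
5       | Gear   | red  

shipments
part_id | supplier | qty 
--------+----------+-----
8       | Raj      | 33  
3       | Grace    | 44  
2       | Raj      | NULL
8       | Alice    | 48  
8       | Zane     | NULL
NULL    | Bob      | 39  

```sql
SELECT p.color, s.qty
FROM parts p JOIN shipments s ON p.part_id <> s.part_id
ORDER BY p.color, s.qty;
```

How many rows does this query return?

INNER JOIN keeps only pairs where the ON condition holds.
Matching on p.part_id <> s.part_id. A NULL in a compared column never satisfies the condition.
- p row (part_id=8): matches 2 s row(s) → 2 output row(s).
- p row (part_id=4): matches 5 s row(s) → 5 output row(s).
- p row (part_id=2): matches 4 s row(s) → 4 output row(s).
- p row (part_id=2): matches 4 s row(s) → 4 output row(s).
- p row (part_id=2): matches 4 s row(s) → 4 output row(s).
- p row (part_id=5): matches 5 s row(s) → 5 output row(s).
Total: 24 rows.

24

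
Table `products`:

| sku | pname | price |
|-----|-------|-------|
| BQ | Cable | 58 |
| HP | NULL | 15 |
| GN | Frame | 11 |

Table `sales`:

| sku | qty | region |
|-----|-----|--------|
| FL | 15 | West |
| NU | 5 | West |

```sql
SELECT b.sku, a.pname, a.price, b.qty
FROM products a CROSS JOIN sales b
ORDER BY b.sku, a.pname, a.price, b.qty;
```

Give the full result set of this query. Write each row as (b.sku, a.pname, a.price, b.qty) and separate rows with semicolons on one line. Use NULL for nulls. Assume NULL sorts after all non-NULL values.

CROSS JOIN pairs every row of `products` with every row of `sales`: 3 × 2 = 6 rows.

(FL, Cable, 58, 15); (FL, Frame, 11, 15); (FL, NULL, 15, 15); (NU, Cable, 58, 5); (NU, Frame, 11, 5); (NU, NULL, 15, 5)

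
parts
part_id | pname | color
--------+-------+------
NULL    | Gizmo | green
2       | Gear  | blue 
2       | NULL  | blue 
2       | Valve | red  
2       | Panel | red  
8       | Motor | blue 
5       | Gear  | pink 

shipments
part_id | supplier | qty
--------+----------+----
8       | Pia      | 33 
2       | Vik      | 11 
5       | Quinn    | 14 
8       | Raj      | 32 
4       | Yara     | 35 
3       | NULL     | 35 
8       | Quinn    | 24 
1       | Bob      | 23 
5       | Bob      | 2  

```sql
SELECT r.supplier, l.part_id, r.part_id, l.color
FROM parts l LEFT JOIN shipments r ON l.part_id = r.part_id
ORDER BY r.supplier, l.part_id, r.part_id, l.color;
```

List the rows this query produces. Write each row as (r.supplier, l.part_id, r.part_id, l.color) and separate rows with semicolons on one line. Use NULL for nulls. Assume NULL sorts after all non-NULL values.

(Bob, 5, 5, pink); (Pia, 8, 8, blue); (Quinn, 5, 5, pink); (Quinn, 8, 8, blue); (Raj, 8, 8, blue); (Vik, 2, 2, blue); (Vik, 2, 2, blue); (Vik, 2, 2, red); (Vik, 2, 2, red); (NULL, NULL, NULL, green)

LEFT JOIN keeps every row from `parts`; unmatched rows get NULL for `shipments`'s columns.
Matching on l.part_id = r.part_id. A NULL in a compared column never satisfies the condition.
- part_id=NULL: no r row matches, row kept with r columns NULL.
- part_id=2: 1 matching r row(s), so 1 row(s) emitted.
- part_id=2: 1 matching r row(s), so 1 row(s) emitted.
- part_id=2: 1 matching r row(s), so 1 row(s) emitted.
- part_id=2: 1 matching r row(s), so 1 row(s) emitted.
- part_id=8: 3 matching r row(s), so 3 row(s) emitted.
- part_id=5: 2 matching r row(s), so 2 row(s) emitted.
After projecting and ordering:
r.supplier | l.part_id | r.part_id | l.color
Bob | 5 | 5 | pink
Pia | 8 | 8 | blue
Quinn | 5 | 5 | pink
Quinn | 8 | 8 | blue
Raj | 8 | 8 | blue
Vik | 2 | 2 | blue
Vik | 2 | 2 | blue
Vik | 2 | 2 | red
Vik | 2 | 2 | red
NULL | NULL | NULL | green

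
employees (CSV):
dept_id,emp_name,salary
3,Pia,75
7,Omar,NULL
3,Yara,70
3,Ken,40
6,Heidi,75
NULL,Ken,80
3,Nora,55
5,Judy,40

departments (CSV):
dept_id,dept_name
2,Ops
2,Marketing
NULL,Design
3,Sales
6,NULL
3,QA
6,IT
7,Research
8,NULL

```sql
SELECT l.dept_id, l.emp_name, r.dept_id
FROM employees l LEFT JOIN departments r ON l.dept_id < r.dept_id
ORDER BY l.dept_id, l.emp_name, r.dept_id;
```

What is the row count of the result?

LEFT JOIN keeps every row from `employees`; unmatched rows get NULL for `departments`'s columns.
Matching on l.dept_id < r.dept_id. A NULL in a compared column never satisfies the condition.
- l row (dept_id=3): matches 4 r row(s) → 4 output row(s).
- l row (dept_id=7): matches 1 r row(s) → 1 output row(s).
- l row (dept_id=3): matches 4 r row(s) → 4 output row(s).
- l row (dept_id=3): matches 4 r row(s) → 4 output row(s).
- l row (dept_id=6): matches 2 r row(s) → 2 output row(s).
- l row (dept_id=NULL): no match → kept, r columns NULL.
- l row (dept_id=3): matches 4 r row(s) → 4 output row(s).
- l row (dept_id=5): matches 4 r row(s) → 4 output row(s).
Total: 23 matched + 1 padded = 24 rows.

24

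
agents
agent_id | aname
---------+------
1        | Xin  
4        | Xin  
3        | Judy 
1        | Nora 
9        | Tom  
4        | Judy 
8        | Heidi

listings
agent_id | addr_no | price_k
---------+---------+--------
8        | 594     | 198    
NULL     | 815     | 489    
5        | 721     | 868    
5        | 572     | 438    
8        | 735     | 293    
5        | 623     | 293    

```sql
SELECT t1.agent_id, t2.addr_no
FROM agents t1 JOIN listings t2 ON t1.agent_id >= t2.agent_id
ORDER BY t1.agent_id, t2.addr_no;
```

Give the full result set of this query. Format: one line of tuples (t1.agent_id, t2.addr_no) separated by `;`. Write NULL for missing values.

(8, 572); (8, 594); (8, 623); (8, 721); (8, 735); (9, 572); (9, 594); (9, 623); (9, 721); (9, 735)

INNER JOIN keeps only pairs where the ON condition holds.
Matching on t1.agent_id >= t2.agent_id. A NULL in a compared column never satisfies the condition.
Matched pairs: 10.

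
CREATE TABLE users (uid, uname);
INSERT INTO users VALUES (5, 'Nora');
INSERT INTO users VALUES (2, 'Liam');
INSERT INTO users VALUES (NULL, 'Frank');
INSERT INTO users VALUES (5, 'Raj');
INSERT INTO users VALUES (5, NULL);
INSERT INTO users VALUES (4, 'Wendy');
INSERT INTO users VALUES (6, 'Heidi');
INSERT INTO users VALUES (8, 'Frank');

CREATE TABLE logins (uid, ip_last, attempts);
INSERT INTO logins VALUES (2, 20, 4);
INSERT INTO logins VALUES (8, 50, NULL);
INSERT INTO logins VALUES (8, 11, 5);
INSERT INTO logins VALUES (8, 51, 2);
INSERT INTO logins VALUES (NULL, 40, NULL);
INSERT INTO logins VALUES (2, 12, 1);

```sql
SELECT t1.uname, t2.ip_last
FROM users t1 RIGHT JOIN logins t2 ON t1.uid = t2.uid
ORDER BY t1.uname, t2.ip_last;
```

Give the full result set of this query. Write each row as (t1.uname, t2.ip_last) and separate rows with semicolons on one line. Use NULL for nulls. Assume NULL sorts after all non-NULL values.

(Frank, 11); (Frank, 50); (Frank, 51); (Liam, 12); (Liam, 20); (NULL, 40)

RIGHT JOIN keeps every row from `logins`; unmatched rows get NULL for `users`'s columns.
Matching on t1.uid = t2.uid. A NULL in a compared column never satisfies the condition.
Matched pairs: 5; unmatched t2 rows kept: 1.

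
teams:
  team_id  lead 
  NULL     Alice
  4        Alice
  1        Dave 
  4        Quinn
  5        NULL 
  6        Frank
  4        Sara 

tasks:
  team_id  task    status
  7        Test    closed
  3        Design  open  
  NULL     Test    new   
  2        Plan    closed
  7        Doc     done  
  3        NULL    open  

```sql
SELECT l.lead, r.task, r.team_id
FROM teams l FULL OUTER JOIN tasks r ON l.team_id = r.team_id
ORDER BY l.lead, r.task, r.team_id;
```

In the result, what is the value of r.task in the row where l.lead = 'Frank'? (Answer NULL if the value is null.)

FULL OUTER JOIN keeps every row from both sides; unmatched rows get NULL for the other side's columns.
Matching on l.team_id = r.team_id. A NULL in a compared column never satisfies the condition.
- l row (team_id=NULL): no match → kept, r columns NULL.
- l row (team_id=4): no match → kept, r columns NULL.
- l row (team_id=1): no match → kept, r columns NULL.
- l row (team_id=4): no match → kept, r columns NULL.
- l row (team_id=5): no match → kept, r columns NULL.
- l row (team_id=6): no match → kept, r columns NULL.
- l row (team_id=4): no match → kept, r columns NULL.
- 6 row(s) from r found no l partner → padded with NULL.

NULL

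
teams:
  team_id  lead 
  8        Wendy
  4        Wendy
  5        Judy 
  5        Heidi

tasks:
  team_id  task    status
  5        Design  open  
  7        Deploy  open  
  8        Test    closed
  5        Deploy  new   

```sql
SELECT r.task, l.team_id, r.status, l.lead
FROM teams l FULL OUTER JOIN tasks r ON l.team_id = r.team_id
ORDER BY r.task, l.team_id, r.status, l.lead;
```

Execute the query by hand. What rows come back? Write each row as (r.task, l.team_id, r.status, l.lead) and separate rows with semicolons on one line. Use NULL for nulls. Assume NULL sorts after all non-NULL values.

FULL OUTER JOIN keeps every row from both sides; unmatched rows get NULL for the other side's columns.
Matching on l.team_id = r.team_id.
- l[0] team_id=8 → 1 match(es) in r → 1 row(s).
- l[1] team_id=4 → no match; kept with NULLs on the r side.
- l[2] team_id=5 → 2 match(es) in r → 2 row(s).
- l[3] team_id=5 → 2 match(es) in r → 2 row(s).
- plus 1 unmatched r row(s), each kept with NULL l columns.
After projecting and ordering:
r.task | l.team_id | r.status | l.lead
Deploy | 5 | new | Heidi
Deploy | 5 | new | Judy
Deploy | NULL | open | NULL
Design | 5 | open | Heidi
Design | 5 | open | Judy
Test | 8 | closed | Wendy
NULL | 4 | NULL | Wendy

(Deploy, 5, new, Heidi); (Deploy, 5, new, Judy); (Deploy, NULL, open, NULL); (Design, 5, open, Heidi); (Design, 5, open, Judy); (Test, 8, closed, Wendy); (NULL, 4, NULL, Wendy)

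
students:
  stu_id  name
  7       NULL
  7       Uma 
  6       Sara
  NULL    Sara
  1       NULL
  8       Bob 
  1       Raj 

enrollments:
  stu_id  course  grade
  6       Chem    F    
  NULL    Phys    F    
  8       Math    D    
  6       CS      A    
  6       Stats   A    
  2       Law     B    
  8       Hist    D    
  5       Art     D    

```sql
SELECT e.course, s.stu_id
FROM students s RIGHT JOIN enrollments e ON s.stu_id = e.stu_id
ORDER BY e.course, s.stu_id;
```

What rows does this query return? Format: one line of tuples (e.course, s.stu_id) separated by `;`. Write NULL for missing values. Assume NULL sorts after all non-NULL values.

(Art, NULL); (CS, 6); (Chem, 6); (Hist, 8); (Law, NULL); (Math, 8); (Phys, NULL); (Stats, 6)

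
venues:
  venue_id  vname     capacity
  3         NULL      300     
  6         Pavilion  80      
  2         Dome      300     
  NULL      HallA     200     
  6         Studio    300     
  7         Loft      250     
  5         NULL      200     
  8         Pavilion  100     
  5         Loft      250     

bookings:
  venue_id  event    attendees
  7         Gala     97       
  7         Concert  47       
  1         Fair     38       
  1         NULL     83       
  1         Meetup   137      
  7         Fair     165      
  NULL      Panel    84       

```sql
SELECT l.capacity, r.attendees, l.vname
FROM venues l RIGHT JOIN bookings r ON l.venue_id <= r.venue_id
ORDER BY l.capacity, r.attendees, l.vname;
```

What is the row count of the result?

25

RIGHT JOIN keeps every row from `bookings`; unmatched rows get NULL for `venues`'s columns.
Matching on l.venue_id <= r.venue_id. A NULL in a compared column never satisfies the condition.
- l row (venue_id=3): matches 3 r row(s) → 3 output row(s).
- l row (venue_id=6): matches 3 r row(s) → 3 output row(s).
- l row (venue_id=2): matches 3 r row(s) → 3 output row(s).
- l row (venue_id=NULL): no match.
- l row (venue_id=6): matches 3 r row(s) → 3 output row(s).
- l row (venue_id=7): matches 3 r row(s) → 3 output row(s).
- l row (venue_id=5): matches 3 r row(s) → 3 output row(s).
- l row (venue_id=8): no match.
- l row (venue_id=5): matches 3 r row(s) → 3 output row(s).
- 4 r row(s) had no l match → kept, l columns NULL.
Total: 21 matched + 4 padded = 25 rows.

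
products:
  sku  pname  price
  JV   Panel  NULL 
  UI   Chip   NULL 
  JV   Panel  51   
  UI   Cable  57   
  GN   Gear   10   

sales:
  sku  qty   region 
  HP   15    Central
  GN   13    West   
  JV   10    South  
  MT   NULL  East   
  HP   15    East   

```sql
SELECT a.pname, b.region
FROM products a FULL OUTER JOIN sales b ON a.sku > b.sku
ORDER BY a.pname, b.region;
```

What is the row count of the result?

17

FULL OUTER JOIN keeps every row from both sides; unmatched rows get NULL for the other side's columns.
Matching on a.sku > b.sku.
- a[0] sku=JV → 3 match(es) in b → 3 row(s).
- a[1] sku=UI → 5 match(es) in b → 5 row(s).
- a[2] sku=JV → 3 match(es) in b → 3 row(s).
- a[3] sku=UI → 5 match(es) in b → 5 row(s).
- a[4] sku=GN → no match; kept with NULLs on the b side.
Total: 16 matched + 1 padded = 17 rows.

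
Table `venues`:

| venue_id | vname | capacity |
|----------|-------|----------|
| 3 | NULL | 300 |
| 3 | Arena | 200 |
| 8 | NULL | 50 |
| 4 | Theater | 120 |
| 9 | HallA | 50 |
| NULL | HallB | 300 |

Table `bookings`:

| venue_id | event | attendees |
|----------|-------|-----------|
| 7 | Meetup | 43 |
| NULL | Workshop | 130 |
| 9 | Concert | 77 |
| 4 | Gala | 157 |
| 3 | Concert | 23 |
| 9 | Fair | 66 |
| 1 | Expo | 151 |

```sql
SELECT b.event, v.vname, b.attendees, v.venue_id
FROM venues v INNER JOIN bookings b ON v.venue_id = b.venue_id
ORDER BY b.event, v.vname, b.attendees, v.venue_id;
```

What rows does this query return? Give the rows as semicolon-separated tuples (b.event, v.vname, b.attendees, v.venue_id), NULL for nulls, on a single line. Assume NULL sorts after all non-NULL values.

(Concert, Arena, 23, 3); (Concert, HallA, 77, 9); (Concert, NULL, 23, 3); (Fair, HallA, 66, 9); (Gala, Theater, 157, 4)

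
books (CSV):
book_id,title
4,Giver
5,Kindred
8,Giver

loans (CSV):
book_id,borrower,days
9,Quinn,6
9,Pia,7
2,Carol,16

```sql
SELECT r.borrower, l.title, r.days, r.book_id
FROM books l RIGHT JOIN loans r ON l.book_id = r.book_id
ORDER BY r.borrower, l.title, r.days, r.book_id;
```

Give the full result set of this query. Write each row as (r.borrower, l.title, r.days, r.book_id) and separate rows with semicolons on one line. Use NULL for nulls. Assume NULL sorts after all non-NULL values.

(Carol, NULL, 16, 2); (Pia, NULL, 7, 9); (Quinn, NULL, 6, 9)

RIGHT JOIN keeps every row from `loans`; unmatched rows get NULL for `books`'s columns.
Matching on l.book_id = r.book_id.
- book_id=4: no matching r row.
- book_id=5: no matching r row.
- book_id=8: no matching r row.
- 3 r row(s) had no l match → kept, l columns NULL.
After projecting and ordering:
r.borrower | l.title | r.days | r.book_id
Carol | NULL | 16 | 2
Pia | NULL | 7 | 9
Quinn | NULL | 6 | 9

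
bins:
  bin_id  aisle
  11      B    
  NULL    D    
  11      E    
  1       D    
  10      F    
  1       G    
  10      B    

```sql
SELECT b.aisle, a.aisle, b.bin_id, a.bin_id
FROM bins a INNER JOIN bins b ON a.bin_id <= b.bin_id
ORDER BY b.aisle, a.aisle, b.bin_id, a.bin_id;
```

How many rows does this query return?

INNER JOIN keeps only pairs where the ON condition holds.
Matching on a.bin_id <= b.bin_id. A NULL in a compared column never satisfies the condition.
Matched pairs: 24.
Total: 24 rows.

24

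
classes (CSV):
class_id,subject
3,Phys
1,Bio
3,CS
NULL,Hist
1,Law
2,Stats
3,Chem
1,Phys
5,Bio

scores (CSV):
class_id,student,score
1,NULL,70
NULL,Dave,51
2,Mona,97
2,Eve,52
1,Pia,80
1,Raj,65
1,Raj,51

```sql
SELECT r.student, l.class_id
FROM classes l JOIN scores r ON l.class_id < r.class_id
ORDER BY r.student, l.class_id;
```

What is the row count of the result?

6

INNER JOIN keeps only pairs where the ON condition holds.
Matching on l.class_id < r.class_id. A NULL in a compared column never satisfies the condition.
- class_id=3: no matching r row, dropped.
- class_id=1: 2 matching r row(s), so 2 row(s) emitted.
- class_id=3: no matching r row, dropped.
- class_id=NULL: no matching r row, dropped.
- class_id=1: 2 matching r row(s), so 2 row(s) emitted.
- class_id=2: no matching r row, dropped.
- class_id=3: no matching r row, dropped.
- class_id=1: 2 matching r row(s), so 2 row(s) emitted.
- class_id=5: no matching r row, dropped.
Total: 6 rows.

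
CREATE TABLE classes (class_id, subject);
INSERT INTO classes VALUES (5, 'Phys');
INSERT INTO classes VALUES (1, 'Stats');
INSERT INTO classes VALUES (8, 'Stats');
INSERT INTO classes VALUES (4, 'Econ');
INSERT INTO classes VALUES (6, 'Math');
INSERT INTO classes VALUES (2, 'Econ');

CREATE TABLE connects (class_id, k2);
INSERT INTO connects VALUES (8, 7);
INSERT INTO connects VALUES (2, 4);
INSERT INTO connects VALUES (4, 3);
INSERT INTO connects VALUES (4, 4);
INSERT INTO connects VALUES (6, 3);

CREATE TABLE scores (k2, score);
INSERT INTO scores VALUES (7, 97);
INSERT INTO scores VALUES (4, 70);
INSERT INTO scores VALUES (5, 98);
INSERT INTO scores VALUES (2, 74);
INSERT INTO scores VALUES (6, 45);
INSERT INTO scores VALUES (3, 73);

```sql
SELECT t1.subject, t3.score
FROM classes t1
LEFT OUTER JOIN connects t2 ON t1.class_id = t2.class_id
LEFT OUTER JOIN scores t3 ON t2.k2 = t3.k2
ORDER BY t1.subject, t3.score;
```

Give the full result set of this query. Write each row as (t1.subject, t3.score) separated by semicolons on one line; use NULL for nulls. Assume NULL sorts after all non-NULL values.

(Econ, 70); (Econ, 70); (Econ, 73); (Math, 73); (Phys, NULL); (Stats, 97); (Stats, NULL)

Joins associate left-to-right: classes LEFT JOIN connects on class_id gives 7 intermediate row(s).
Then LEFT JOIN `scores t3` on k2: each of those 7 rows is kept; rows whose t2.k2 has no match in t3 get NULL for t3's columns.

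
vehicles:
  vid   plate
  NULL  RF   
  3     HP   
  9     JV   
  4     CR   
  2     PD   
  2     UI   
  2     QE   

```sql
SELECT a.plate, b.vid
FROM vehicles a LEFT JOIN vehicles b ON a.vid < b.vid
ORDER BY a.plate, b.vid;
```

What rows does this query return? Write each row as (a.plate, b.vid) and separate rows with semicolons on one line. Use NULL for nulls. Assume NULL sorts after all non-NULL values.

LEFT JOIN keeps every row from `vehicles a`; unmatched rows get NULL for `vehicles b`'s columns.
Matching on a.vid < b.vid. A NULL in a compared column never satisfies the condition.
- a (vid=NULL) has no partner → padded with NULL.
- a (vid=3) pairs with 2 row(s) of b.
- a (vid=9) has no partner → padded with NULL.
- a (vid=4) pairs with 1 row(s) of b.
- a (vid=2) pairs with 3 row(s) of b.
- a (vid=2) pairs with 3 row(s) of b.
- a (vid=2) pairs with 3 row(s) of b.

(CR, 9); (HP, 4); (HP, 9); (JV, NULL); (PD, 3); (PD, 4); (PD, 9); (QE, 3); (QE, 4); (QE, 9); (RF, NULL); (UI, 3); (UI, 4); (UI, 9)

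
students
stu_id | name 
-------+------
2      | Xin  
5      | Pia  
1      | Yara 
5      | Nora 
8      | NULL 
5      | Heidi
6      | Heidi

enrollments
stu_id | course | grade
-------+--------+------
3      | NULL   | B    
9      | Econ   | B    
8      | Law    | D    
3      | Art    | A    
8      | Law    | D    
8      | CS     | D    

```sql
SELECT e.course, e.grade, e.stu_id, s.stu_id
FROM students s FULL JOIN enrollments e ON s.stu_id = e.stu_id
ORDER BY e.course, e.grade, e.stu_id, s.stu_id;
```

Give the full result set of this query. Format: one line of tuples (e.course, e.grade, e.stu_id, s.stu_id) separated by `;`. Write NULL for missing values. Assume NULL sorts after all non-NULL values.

(Art, A, 3, NULL); (CS, D, 8, 8); (Econ, B, 9, NULL); (Law, D, 8, 8); (Law, D, 8, 8); (NULL, B, 3, NULL); (NULL, NULL, NULL, 1); (NULL, NULL, NULL, 2); (NULL, NULL, NULL, 5); (NULL, NULL, NULL, 5); (NULL, NULL, NULL, 5); (NULL, NULL, NULL, 6)

FULL OUTER JOIN keeps every row from both sides; unmatched rows get NULL for the other side's columns.
Matching on s.stu_id = e.stu_id.
- s[0] stu_id=2 → no match; kept with NULLs on the e side.
- s[1] stu_id=5 → no match; kept with NULLs on the e side.
- s[2] stu_id=1 → no match; kept with NULLs on the e side.
- s[3] stu_id=5 → no match; kept with NULLs on the e side.
- s[4] stu_id=8 → 3 match(es) in e → 3 row(s).
- s[5] stu_id=5 → no match; kept with NULLs on the e side.
- s[6] stu_id=6 → no match; kept with NULLs on the e side.
- plus 3 unmatched e row(s), each kept with NULL s columns.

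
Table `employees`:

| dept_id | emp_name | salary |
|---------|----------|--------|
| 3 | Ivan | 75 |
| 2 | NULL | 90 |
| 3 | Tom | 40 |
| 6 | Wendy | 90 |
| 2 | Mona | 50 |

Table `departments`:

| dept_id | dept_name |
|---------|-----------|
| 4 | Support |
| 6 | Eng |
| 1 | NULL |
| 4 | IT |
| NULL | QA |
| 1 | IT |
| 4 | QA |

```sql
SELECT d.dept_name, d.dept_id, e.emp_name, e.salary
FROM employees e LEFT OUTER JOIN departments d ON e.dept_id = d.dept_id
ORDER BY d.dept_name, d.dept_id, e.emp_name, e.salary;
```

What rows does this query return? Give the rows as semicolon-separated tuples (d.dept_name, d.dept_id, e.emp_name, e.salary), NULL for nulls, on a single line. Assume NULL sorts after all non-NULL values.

LEFT JOIN keeps every row from `employees`; unmatched rows get NULL for `departments`'s columns.
Matching on e.dept_id = d.dept_id. A NULL in a compared column never satisfies the condition.
- e[0] dept_id=3 → no match; kept with NULLs on the d side.
- e[1] dept_id=2 → no match; kept with NULLs on the d side.
- e[2] dept_id=3 → no match; kept with NULLs on the d side.
- e[3] dept_id=6 → 1 match(es) in d → 1 row(s).
- e[4] dept_id=2 → no match; kept with NULLs on the d side.
After projecting and ordering:
d.dept_name | d.dept_id | e.emp_name | e.salary
Eng | 6 | Wendy | 90
NULL | NULL | Ivan | 75
NULL | NULL | Mona | 50
NULL | NULL | Tom | 40
NULL | NULL | NULL | 90

(Eng, 6, Wendy, 90); (NULL, NULL, Ivan, 75); (NULL, NULL, Mona, 50); (NULL, NULL, Tom, 40); (NULL, NULL, NULL, 90)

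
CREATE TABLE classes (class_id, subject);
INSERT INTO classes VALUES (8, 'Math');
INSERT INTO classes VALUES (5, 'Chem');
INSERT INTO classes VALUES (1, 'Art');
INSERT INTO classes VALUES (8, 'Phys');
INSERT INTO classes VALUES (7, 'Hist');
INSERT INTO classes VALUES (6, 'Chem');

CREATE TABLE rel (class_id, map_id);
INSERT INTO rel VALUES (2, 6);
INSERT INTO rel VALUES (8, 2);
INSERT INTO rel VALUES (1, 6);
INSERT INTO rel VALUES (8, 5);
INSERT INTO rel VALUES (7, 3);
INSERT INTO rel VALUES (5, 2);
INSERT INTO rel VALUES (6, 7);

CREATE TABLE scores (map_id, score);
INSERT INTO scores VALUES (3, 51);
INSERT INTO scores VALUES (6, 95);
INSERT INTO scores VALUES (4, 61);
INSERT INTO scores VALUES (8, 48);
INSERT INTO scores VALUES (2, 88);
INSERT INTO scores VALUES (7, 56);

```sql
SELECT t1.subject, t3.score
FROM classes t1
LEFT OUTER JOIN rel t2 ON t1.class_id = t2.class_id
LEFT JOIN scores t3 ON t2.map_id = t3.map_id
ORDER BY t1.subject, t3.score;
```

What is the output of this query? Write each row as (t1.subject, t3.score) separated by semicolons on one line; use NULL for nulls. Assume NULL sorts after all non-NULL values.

Joins associate left-to-right: classes LEFT JOIN rel on class_id gives 8 intermediate row(s).
Then LEFT JOIN `scores t3` on map_id: each of those 8 rows is kept; rows whose t2.map_id has no match in t3 get NULL for t3's columns.

(Art, 95); (Chem, 56); (Chem, 88); (Hist, 51); (Math, 88); (Math, NULL); (Phys, 88); (Phys, NULL)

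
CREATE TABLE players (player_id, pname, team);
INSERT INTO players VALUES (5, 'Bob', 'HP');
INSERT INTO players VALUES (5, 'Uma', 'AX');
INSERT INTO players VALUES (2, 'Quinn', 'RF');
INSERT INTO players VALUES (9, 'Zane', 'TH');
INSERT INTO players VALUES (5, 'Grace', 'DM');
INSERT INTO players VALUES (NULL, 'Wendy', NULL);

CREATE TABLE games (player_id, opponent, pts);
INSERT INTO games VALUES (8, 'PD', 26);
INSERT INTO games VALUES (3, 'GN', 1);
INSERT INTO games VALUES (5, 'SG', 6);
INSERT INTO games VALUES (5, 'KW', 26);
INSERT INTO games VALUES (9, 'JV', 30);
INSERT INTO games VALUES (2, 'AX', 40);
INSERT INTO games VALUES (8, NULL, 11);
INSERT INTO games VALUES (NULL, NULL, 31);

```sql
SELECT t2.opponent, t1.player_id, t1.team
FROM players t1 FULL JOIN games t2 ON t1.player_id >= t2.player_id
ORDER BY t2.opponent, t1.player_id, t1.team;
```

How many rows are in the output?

FULL OUTER JOIN keeps every row from both sides; unmatched rows get NULL for the other side's columns.
Matching on t1.player_id >= t2.player_id. A NULL in a compared column never satisfies the condition.
- player_id=5: 4 matching t2 row(s), so 4 row(s) emitted.
- player_id=5: 4 matching t2 row(s), so 4 row(s) emitted.
- player_id=2: 1 matching t2 row(s), so 1 row(s) emitted.
- player_id=9: 7 matching t2 row(s), so 7 row(s) emitted.
- player_id=5: 4 matching t2 row(s), so 4 row(s) emitted.
- player_id=NULL: no t2 row matches, row kept with t2 columns NULL.
- 1 t2 row(s) had no t1 match → kept, t1 columns NULL.
Total: 20 matched + 2 padded = 22 rows.

22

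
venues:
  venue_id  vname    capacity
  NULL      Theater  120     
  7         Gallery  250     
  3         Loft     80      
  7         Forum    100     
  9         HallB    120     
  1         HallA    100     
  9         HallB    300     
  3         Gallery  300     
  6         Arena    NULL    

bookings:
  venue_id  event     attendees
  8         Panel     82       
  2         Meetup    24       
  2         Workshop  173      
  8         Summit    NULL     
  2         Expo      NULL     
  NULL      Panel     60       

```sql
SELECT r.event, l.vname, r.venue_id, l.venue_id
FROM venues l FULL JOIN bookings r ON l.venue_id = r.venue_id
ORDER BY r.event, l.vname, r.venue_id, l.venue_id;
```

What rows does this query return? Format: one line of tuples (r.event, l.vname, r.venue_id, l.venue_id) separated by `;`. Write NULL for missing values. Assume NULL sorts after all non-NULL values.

(Expo, NULL, 2, NULL); (Meetup, NULL, 2, NULL); (Panel, NULL, 8, NULL); (Panel, NULL, NULL, NULL); (Summit, NULL, 8, NULL); (Workshop, NULL, 2, NULL); (NULL, Arena, NULL, 6); (NULL, Forum, NULL, 7); (NULL, Gallery, NULL, 3); (NULL, Gallery, NULL, 7); (NULL, HallA, NULL, 1); (NULL, HallB, NULL, 9); (NULL, HallB, NULL, 9); (NULL, Loft, NULL, 3); (NULL, Theater, NULL, NULL)

FULL OUTER JOIN keeps every row from both sides; unmatched rows get NULL for the other side's columns.
Matching on l.venue_id = r.venue_id. A NULL in a compared column never satisfies the condition.
Matched pairs: 0; unmatched l rows kept: 9; unmatched r rows kept: 6.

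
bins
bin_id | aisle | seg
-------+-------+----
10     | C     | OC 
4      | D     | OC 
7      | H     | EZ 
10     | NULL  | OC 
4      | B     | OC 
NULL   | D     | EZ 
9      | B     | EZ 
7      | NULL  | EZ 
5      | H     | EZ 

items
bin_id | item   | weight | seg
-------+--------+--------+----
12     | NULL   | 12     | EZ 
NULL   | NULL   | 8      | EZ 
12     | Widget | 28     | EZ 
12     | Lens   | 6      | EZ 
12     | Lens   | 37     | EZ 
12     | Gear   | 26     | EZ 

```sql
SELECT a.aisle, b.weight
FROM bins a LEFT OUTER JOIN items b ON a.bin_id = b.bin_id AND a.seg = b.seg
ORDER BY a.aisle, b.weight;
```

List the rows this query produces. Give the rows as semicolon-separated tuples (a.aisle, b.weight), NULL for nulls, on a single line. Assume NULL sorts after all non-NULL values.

LEFT JOIN keeps every row from `bins`; unmatched rows get NULL for `items`'s columns.
Matching on a.bin_id = b.bin_id AND a.seg = b.seg. A NULL in a compared column never satisfies the condition.
- a[0] bin_id=10, seg=OC → no match; kept with NULLs on the b side.
- a[1] bin_id=4, seg=OC → no match; kept with NULLs on the b side.
- a[2] bin_id=7, seg=EZ → no match; kept with NULLs on the b side.
- a[3] bin_id=10, seg=OC → no match; kept with NULLs on the b side.
- a[4] bin_id=4, seg=OC → no match; kept with NULLs on the b side.
- a[5] bin_id=NULL, seg=EZ → no match; kept with NULLs on the b side.
- a[6] bin_id=9, seg=EZ → no match; kept with NULLs on the b side.
- a[7] bin_id=7, seg=EZ → no match; kept with NULLs on the b side.
- a[8] bin_id=5, seg=EZ → no match; kept with NULLs on the b side.
After projecting and ordering:
a.aisle | b.weight
B | NULL
B | NULL
C | NULL
D | NULL
D | NULL
H | NULL
H | NULL
NULL | NULL
NULL | NULL

(B, NULL); (B, NULL); (C, NULL); (D, NULL); (D, NULL); (H, NULL); (H, NULL); (NULL, NULL); (NULL, NULL)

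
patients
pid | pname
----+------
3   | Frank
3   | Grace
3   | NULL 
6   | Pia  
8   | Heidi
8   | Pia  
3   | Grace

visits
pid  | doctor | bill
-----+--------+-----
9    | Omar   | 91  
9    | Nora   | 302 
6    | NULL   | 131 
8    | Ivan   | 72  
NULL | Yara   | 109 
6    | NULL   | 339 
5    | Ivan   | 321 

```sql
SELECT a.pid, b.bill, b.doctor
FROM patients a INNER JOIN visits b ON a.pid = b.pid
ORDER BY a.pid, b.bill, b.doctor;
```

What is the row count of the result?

4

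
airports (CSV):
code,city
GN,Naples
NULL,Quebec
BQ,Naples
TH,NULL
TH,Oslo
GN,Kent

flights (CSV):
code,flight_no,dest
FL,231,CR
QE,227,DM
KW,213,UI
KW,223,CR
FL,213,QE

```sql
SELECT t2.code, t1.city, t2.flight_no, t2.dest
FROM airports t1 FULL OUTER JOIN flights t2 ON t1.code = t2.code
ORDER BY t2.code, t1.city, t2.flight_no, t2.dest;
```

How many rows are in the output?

FULL OUTER JOIN keeps every row from both sides; unmatched rows get NULL for the other side's columns.
Matching on t1.code = t2.code. A NULL in a compared column never satisfies the condition.
Matched pairs: 0; unmatched t1 rows kept: 6; unmatched t2 rows kept: 5.
Total: 0 matched + 11 padded = 11 rows.

11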